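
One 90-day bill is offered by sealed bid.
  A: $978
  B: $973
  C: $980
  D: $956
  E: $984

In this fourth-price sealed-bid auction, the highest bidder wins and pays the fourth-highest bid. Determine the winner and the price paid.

E pays $973

Sorting bids: 984 (E) > 980 (C) > 978 (A) > 973 (B) > 956 (D)
E is highest; pays the fourth-highest bid, $973.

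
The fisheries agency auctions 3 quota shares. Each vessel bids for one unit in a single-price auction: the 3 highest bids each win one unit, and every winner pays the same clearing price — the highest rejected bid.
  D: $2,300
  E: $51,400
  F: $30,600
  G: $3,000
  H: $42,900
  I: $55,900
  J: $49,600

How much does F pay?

Bids ranked high→low: 55,900 (I), 51,400 (E), 49,600 (J), 42,900 (H), 30,600 (F), …
Winners (3 units): I, E, J.
First losing bid is H's $42,900, which sets the uniform price.
F does not win → pays $0.

F pays $0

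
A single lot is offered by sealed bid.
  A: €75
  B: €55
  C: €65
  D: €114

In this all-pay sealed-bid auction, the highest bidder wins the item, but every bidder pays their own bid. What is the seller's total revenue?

Total revenue: €309

Bids in order: 114 (D) > 75 (A) > 65 (C) > 55 (B)
D wins with the top bid; all bids are sunk regardless.
Every bidder forfeits their bid regardless of winning.
Revenue = 75 + 55 + 65 + 114 = €309.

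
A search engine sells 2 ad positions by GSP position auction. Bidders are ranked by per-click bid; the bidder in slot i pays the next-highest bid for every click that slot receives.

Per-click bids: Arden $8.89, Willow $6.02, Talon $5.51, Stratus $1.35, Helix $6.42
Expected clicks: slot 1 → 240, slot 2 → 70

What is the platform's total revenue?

Ranked by bid: $8.89 (Arden) > $6.42 (Helix) > $6.02 (Willow) > …
Slot 1: Arden pays $6.42 × 240 = $1540.80
Slot 2: Helix pays $6.02 × 70 = $421.40
Total = $1962.20

Total revenue: $1962.20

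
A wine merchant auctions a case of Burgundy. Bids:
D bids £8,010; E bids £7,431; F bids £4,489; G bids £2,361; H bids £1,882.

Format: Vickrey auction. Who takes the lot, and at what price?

Rule: the highest bidder wins and pays the second-highest bid.
Bids ranked: 8,010 (D) > 7,431 (E) > 4,489 (F) > 2,361 (G) > 1,882 (H)
D is highest; pays the second-highest bid, £7,431.

D pays £7,431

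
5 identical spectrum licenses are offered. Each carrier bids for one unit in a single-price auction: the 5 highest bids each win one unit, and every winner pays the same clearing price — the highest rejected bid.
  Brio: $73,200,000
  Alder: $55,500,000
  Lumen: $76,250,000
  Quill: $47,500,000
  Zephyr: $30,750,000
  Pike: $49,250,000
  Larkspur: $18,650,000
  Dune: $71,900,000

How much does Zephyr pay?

Ordering the bids: 76,250,000 (Lumen), 73,200,000 (Brio), 71,900,000 (Dune), 55,500,000 (Alder), 49,250,000 (Pike), 47,500,000 (Quill), 30,750,000 (Zephyr), …
Winners (5 units): Lumen, Brio, Dune, Alder, Pike.
Clearing price = highest rejected bid = $47,500,000.
Zephyr does not win → pays $0.

Zephyr pays $0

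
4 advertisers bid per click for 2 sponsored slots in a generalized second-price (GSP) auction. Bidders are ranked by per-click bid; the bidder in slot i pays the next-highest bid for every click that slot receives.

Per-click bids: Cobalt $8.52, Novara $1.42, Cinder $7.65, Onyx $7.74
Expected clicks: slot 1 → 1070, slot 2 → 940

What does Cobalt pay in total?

Ranked by bid: $8.52 (Cobalt) > $7.74 (Onyx) > $7.65 (Cinder) > …
Cobalt holds slot 1 → pays next bid $7.74 × 1070 clicks = $8281.80.

Cobalt pays $8281.80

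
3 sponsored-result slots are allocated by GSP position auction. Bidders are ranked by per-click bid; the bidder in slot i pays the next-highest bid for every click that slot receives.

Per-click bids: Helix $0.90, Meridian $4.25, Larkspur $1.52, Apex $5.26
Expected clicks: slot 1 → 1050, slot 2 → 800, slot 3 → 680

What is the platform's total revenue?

Sorting advertisers: $5.26 (Apex) > $4.25 (Meridian) > $1.52 (Larkspur) > $0.90 (Helix)
Slot 1: Apex pays $4.25 × 1050 = $4462.50
Slot 2: Meridian pays $1.52 × 800 = $1216.00
Slot 3: Larkspur pays $0.90 × 680 = $612.00
Total = $6290.50

Total revenue: $6290.50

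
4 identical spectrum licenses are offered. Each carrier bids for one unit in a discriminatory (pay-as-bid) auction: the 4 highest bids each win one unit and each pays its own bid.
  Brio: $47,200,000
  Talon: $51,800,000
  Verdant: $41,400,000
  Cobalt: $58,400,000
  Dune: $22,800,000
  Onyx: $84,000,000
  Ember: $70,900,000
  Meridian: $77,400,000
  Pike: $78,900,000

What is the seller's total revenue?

Total revenue: $311,200,000

Ordering the bids: 84,000,000 (Onyx), 78,900,000 (Pike), 77,400,000 (Meridian), 70,900,000 (Ember), 58,400,000 (Cobalt), 51,800,000 (Talon), …
The 4 highest are Onyx, Pike, Meridian, Ember.
Total revenue = 84,000,000 + 78,900,000 + 77,400,000 + 70,900,000 = $311,200,000.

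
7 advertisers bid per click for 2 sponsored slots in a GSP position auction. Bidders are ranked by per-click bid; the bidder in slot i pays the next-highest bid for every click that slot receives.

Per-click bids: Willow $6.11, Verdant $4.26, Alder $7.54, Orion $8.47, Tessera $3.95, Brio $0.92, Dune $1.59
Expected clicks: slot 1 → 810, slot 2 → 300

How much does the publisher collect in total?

Total revenue: $7940.40

Sorting advertisers: $8.47 (Orion) > $7.54 (Alder) > $6.11 (Willow) > …
Slot 1: Orion pays $7.54 × 810 = $6107.40
Slot 2: Alder pays $6.11 × 300 = $1833.00
Total = $7940.40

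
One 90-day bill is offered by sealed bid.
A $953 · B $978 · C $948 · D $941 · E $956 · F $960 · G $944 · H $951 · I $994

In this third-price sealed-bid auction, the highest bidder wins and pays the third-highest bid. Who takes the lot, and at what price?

Sorting bids: 994 (I) > 978 (B) > 960 (F) > 956 (E) > 953 (A) > 951 (H) > …
I wins; payment is bid #3 in the ranking = $960.

I pays $960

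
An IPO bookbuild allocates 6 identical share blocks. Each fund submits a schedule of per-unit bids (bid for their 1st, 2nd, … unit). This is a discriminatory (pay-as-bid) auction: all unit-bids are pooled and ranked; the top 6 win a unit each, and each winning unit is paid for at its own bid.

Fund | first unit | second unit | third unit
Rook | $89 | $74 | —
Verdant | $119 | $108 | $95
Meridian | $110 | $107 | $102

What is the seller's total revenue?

All unit-bids, highest first — top 6: 119 (Verdant-1), 110 (Meridian-1), 108 (Verdant-2), 107 (Meridian-2), 102 (Meridian-3), 95 (Verdant-3)
Next rejected bid: $89 (not a price — pay-as-bid).
Each winning unit pays its own bid.
Revenue = 119 + 110 + 108 + 107 + 102 + 95 = $641.

Total revenue: $641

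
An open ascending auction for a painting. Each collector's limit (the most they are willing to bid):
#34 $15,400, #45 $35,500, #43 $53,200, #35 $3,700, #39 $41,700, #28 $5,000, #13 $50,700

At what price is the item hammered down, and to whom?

#43 wins at $50,700

Limits in order: 53,200 (#43) > 50,700 (#13) > 41,700 (#39) > 35,500 (#45) > 15,400 (#34) > 5,000 (#28) > …
Once the price passes $50,700, only #43 is left; the hammer falls at #13's limit of $50,700.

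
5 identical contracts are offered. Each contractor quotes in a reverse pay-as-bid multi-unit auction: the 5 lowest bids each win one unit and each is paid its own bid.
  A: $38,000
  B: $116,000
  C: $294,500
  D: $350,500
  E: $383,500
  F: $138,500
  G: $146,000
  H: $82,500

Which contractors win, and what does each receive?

A $38,000, H $82,500, B $116,000, F $138,500, G $146,000

Ordering the bids: 38,000 (A), 82,500 (H), 116,000 (B), 138,500 (F), 146,000 (G), 294,500 (C), 350,500 (D), …
The 5 lowest are A, H, B, F, G.
Each winner is paid its own bid: A $38,000, H $82,500, B $116,000, F $138,500, G $146,000.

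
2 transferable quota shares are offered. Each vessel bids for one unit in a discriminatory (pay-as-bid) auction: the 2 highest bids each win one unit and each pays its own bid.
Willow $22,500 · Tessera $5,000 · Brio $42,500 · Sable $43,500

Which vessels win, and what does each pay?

Sable $43,500, Brio $42,500

Ordering the bids: 43,500 (Sable), 42,500 (Brio), 22,500 (Willow), 5,000 (Tessera)
Winners (2 units): Sable, Brio.
Each winner pays its own bid: Sable $43,500, Brio $42,500.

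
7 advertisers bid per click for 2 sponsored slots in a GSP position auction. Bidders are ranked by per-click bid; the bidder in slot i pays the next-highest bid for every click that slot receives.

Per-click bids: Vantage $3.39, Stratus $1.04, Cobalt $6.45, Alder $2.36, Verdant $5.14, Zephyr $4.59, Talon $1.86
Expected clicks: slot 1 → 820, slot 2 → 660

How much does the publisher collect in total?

Total revenue: $7244.20

Ranked by bid: $6.45 (Cobalt) > $5.14 (Verdant) > $4.59 (Zephyr) > …
Slot 1: Cobalt pays $5.14 × 820 = $4214.80
Slot 2: Verdant pays $4.59 × 660 = $3029.40
Total = $7244.20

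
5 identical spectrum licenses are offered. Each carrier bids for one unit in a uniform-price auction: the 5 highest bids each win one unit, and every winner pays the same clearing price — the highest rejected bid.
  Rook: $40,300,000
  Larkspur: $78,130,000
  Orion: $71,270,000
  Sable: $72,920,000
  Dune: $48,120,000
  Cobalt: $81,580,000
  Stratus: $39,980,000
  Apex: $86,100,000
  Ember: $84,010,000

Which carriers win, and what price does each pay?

Sorting: 86,100,000 (Apex), 84,010,000 (Ember), 81,580,000 (Cobalt), 78,130,000 (Larkspur), 72,920,000 (Sable), 71,270,000 (Orion), 48,120,000 (Dune), …
Top 5: Apex, Ember, Cobalt, Larkspur, Sable.
Highest unsuccessful bid: $71,270,000 → clearing price.

Apex, Ember, Cobalt, Larkspur, Sable; each pays $71,270,000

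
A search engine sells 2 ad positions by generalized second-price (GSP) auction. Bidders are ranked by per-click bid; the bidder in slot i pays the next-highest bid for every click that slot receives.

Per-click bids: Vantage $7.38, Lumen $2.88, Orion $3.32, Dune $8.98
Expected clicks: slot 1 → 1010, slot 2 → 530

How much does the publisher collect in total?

Per-click bids in order: $8.98 (Dune) > $7.38 (Vantage) > $3.32 (Orion) > …
Slot 1: Dune pays $7.38 × 1010 = $7453.80
Slot 2: Vantage pays $3.32 × 530 = $1759.60
Total = $9213.40

Total revenue: $9213.40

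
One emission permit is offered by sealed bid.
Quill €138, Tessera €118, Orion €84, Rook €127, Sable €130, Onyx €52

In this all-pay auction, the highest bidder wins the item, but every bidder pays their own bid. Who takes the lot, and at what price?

Bids in order: 138 (Quill) > 130 (Sable) > 127 (Rook) > 118 (Tessera) > 84 (Orion) > 52 (Onyx)
Quill wins with the top bid; all bids are sunk regardless.

Quill pays €138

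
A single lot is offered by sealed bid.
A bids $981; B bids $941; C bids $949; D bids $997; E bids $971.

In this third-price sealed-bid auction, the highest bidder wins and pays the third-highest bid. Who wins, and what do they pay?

Sorting bids: 997 (D) > 981 (A) > 971 (E) > 949 (C) > 941 (B)
D is highest; pays the third-highest bid, $971.

D pays $971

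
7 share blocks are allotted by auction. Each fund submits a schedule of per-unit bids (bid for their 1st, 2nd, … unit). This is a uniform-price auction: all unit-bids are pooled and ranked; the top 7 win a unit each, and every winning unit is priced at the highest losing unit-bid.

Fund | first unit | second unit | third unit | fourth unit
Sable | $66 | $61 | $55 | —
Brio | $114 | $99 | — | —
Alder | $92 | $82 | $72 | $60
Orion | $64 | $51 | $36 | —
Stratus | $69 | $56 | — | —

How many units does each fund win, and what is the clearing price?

All unit-bids, highest first — top 7: 114 (Brio-1), 99 (Brio-2), 92 (Alder-1), 82 (Alder-2), 72 (Alder-3), 69 (Stratus-1), 66 (Sable-1)
Highest rejected unit-bid = $64.
Allocation: Alder 3, Brio 2, Sable 1, Stratus 1.

Alder 3, Brio 2, Sable 1, Stratus 1; clearing price $64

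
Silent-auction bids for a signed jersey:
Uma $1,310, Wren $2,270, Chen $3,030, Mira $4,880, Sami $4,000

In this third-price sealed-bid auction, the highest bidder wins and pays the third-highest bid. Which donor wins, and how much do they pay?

Mira pays $3,030

Bids in order: 4,880 (Mira) > 4,000 (Sami) > 3,030 (Chen) > 2,270 (Wren) > 1,310 (Uma)
Mira is highest; pays the third-highest bid, $3,030.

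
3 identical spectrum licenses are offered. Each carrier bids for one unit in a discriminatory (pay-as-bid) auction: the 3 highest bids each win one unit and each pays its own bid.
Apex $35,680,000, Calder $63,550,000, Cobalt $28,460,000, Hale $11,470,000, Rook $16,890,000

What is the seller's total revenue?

Bids ranked high→low: 63,550,000 (Calder), 35,680,000 (Apex), 28,460,000 (Cobalt), 16,890,000 (Rook), 11,470,000 (Hale)
Winners (3 units): Calder, Apex, Cobalt.
Total revenue = 63,550,000 + 35,680,000 + 28,460,000 = $127,690,000.

Total revenue: $127,690,000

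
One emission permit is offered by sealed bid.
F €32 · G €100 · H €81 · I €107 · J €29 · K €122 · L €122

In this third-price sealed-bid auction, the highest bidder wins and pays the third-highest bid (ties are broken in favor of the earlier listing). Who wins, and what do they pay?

K pays €107

Bids ranked: 122 (K) > 122 (L) > 107 (I) > 100 (G) > 81 (H) > 32 (F) > …
K and L tie at €122; tie-break gives it to K.
K is highest; pays the third-highest bid, €107.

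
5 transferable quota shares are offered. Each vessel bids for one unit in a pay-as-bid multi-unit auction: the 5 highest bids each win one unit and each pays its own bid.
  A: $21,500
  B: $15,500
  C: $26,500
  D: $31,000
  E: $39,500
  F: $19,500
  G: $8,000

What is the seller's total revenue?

Bids ranked high→low: 39,500 (E), 31,000 (D), 26,500 (C), 21,500 (A), 19,500 (F), 15,500 (B), 8,000 (G)
Top 5: E, D, C, A, F.
Total revenue = 39,500 + 31,000 + 26,500 + 21,500 + 19,500 = $138,000.

Total revenue: $138,000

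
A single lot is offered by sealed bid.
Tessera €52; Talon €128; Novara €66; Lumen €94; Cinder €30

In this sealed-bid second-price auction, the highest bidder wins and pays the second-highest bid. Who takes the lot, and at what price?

Sealed-bid second-price auction: the highest bidder wins and pays the second-highest bid.
Sorting bids: 128 (Talon) > 94 (Lumen) > 66 (Novara) > 52 (Tessera) > 30 (Cinder)
Talon wins with the highest bid; price is set by the runner-up at €94.

Talon pays €94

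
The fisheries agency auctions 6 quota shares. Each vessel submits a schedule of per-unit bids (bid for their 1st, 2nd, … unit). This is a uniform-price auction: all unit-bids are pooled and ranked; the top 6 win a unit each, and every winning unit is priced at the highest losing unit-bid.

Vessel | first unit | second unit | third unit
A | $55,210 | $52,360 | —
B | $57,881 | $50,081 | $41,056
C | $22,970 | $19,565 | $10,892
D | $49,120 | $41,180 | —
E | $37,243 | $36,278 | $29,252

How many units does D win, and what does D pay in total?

D: 2 units, pays $82,112

Merging the schedules and taking the best 6: 57,881 (B-1), 55,210 (A-1), 52,360 (A-2), 50,081 (B-2), 49,120 (D-1), 41,180 (D-2)
The (k+1)-th unit-bid is $41,056.
D wins 2 unit(s) at $41,056 each.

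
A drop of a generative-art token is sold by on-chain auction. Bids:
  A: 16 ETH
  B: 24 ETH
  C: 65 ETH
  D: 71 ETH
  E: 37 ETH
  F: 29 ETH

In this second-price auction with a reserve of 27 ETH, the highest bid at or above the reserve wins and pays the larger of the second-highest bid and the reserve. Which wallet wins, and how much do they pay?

D pays 65 ETH

Bids ranked: 71 (D) > 65 (C) > 37 (E) > 29 (F) > 24 (B) > 16 (A)
Highest eligible bid: D at 71 ETH.
Second-highest bid 65 ETH exceeds the reserve 27 ETH → payment 65 ETH.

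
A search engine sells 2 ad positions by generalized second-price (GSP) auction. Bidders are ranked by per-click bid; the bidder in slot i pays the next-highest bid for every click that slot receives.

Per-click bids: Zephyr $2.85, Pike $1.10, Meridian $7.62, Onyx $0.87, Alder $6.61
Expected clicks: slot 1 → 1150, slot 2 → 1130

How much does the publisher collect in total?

Per-click bids in order: $7.62 (Meridian) > $6.61 (Alder) > $2.85 (Zephyr) > …
Slot 1: Meridian pays $6.61 × 1150 = $7601.50
Slot 2: Alder pays $2.85 × 1130 = $3220.50
Total = $10822.00

Total revenue: $10822.00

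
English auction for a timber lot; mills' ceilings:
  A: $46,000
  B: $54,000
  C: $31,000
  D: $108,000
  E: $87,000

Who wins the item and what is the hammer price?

D wins at $87,000

Limits ranked: 108,000 (D) > 87,000 (E) > 54,000 (B) > 46,000 (A) > 31,000 (C)
Once the price passes $87,000, only D is left; the hammer falls at E's limit of $87,000.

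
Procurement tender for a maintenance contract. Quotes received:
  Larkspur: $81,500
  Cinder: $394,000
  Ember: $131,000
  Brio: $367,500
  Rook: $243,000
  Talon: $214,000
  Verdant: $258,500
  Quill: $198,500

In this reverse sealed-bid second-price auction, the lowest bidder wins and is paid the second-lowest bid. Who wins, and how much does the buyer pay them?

Bids ranked: 81,500 (Larkspur) < 131,000 (Ember) < 198,500 (Quill) < 214,000 (Talon) < 243,000 (Rook) < 258,500 (Verdant) < …
Second-price: Larkspur is paid Ember's bid of $131,000.

Larkspur is paid $131,000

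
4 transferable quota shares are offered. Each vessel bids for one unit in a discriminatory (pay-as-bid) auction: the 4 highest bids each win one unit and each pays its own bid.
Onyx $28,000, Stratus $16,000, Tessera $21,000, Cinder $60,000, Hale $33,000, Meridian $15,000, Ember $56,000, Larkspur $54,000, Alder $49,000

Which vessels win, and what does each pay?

Cinder $60,000, Ember $56,000, Larkspur $54,000, Alder $49,000

Sorting: 60,000 (Cinder), 56,000 (Ember), 54,000 (Larkspur), 49,000 (Alder), 33,000 (Hale), 28,000 (Onyx), …
Top 4: Cinder, Ember, Larkspur, Alder.
Each winner pays its own bid: Cinder $60,000, Ember $56,000, Larkspur $54,000, Alder $49,000.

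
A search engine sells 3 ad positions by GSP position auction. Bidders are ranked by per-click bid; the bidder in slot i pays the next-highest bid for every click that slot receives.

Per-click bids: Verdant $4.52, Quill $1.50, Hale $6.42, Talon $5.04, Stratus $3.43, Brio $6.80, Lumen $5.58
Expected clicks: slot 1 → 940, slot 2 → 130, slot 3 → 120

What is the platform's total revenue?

Per-click bids in order: $6.80 (Brio) > $6.42 (Hale) > $5.58 (Lumen) > $5.04 (Talon) > …
Slot 1: Brio pays $6.42 × 940 = $6034.80
Slot 2: Hale pays $5.58 × 130 = $725.40
Slot 3: Lumen pays $5.04 × 120 = $604.80
Total = $7365.00

Total revenue: $7365.00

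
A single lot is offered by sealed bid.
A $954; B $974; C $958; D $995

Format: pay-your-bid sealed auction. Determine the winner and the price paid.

D pays $995

Rule: the highest bidder wins and pays their own bid.
Bids in order: 995 (D) > 974 (B) > 958 (C) > 954 (A)
First-price: D pays what they bid, $995.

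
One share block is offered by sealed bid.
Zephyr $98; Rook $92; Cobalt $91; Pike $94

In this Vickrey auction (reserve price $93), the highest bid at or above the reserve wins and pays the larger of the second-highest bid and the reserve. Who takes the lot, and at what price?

Bids in order: 98 (Zephyr) > 94 (Pike) > 92 (Rook) > 91 (Cobalt)
Highest eligible bid: Zephyr at $98.
Second-highest bid $94 exceeds the reserve $93 → payment $94.

Zephyr pays $94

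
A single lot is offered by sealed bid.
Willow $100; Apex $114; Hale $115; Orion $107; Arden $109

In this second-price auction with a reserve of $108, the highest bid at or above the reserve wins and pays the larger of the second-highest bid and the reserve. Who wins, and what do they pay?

Hale pays $114

Bids in order: 115 (Hale) > 114 (Apex) > 109 (Arden) > 107 (Orion) > 100 (Willow)
Hale has the top bid at or above the reserve ($115).
Second-highest bid $114 exceeds the reserve $108 → payment $114.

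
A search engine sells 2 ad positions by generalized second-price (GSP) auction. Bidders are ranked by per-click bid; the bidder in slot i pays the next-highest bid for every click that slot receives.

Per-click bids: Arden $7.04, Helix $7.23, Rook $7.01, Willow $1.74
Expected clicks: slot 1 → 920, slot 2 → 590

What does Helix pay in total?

Per-click bids in order: $7.23 (Helix) > $7.04 (Arden) > $7.01 (Rook) > …
Helix holds slot 1 → pays next bid $7.04 × 920 clicks = $6476.80.

Helix pays $6476.80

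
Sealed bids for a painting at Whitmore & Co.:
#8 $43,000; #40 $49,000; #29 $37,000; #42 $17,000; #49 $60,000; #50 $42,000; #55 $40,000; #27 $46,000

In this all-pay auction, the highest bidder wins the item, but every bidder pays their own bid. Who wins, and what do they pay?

All-pay auction: the highest bidder wins the item, but every bidder pays their own bid.
Sorting bids: 60,000 (#49) > 49,000 (#40) > 46,000 (#27) > 43,000 (#8) > 42,000 (#50) > 40,000 (#55) > …
#49 is highest and takes the item; every bidder forfeits their bid.

#49 pays $60,000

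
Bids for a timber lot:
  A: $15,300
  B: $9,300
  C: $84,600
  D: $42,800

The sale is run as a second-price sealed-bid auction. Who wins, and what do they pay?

Rule: the highest bidder wins and pays the second-highest bid.
Bids ranked: 84,600 (C) > 42,800 (D) > 15,300 (A) > 9,300 (B)
Second-price: C pays D's bid of $42,800.

C pays $42,800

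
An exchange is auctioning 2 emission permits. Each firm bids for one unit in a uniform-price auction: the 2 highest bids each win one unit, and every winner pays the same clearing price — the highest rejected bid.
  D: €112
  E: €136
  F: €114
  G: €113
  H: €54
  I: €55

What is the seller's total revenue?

Total revenue: €226

Bids ranked high→low: 136 (E), 114 (F), 113 (G), 112 (D), …
Winners (2 units): E, F.
First losing bid is G's €113, which sets the uniform price.
Total revenue = 2 × €113 = €226.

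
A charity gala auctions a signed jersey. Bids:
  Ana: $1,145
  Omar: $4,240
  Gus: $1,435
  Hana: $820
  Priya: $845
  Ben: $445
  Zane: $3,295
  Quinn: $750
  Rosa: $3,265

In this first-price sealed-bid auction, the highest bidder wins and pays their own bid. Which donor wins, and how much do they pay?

Omar pays $4,240

Bids in order: 4,240 (Omar) > 3,295 (Zane) > 3,265 (Rosa) > 1,435 (Gus) > 1,145 (Ana) > 845 (Priya) > …
Omar has the highest bid and pays exactly that: $4,240.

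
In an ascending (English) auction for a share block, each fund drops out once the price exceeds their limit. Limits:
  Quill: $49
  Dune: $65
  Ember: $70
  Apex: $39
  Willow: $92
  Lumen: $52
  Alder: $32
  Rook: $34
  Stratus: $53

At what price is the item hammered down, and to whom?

Willow wins at $70

Limits ranked: 92 (Willow) > 70 (Ember) > 65 (Dune) > 53 (Stratus) > 52 (Lumen) > 49 (Quill) > …
Bidding ends when Ember exits at $70; Willow takes it.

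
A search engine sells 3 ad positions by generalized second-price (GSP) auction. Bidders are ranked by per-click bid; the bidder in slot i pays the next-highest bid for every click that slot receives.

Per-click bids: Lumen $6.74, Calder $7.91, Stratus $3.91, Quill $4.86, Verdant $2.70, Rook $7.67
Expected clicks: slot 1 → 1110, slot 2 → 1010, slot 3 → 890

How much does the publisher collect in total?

Total revenue: $19646.50

Per-click bids in order: $7.91 (Calder) > $7.67 (Rook) > $6.74 (Lumen) > $4.86 (Quill) > …
Slot 1: Calder pays $7.67 × 1110 = $8513.70
Slot 2: Rook pays $6.74 × 1010 = $6807.40
Slot 3: Lumen pays $4.86 × 890 = $4325.40
Total = $19646.50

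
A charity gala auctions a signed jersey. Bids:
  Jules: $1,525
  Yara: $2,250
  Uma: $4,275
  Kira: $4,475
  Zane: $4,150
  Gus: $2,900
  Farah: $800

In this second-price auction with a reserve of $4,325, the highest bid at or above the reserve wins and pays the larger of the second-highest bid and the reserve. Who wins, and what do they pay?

Kira pays $4,325

Rule: the highest bid at or above the reserve wins and pays the larger of the second-highest bid and the reserve.
Sorting bids: 4,475 (Kira) > 4,275 (Uma) > 4,150 (Zane) > 2,900 (Gus) > 2,250 (Yara) > 1,525 (Jules) > …
Kira has the top bid at or above the reserve ($4,475).
max(second-highest $4,275, reserve $4,325) = $4,325.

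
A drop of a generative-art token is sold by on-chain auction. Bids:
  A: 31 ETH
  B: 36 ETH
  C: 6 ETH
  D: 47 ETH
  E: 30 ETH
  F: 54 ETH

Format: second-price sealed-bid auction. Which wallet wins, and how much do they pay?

Rule: the highest bidder wins and pays the second-highest bid.
Bids ranked: 54 (F) > 47 (D) > 36 (B) > 31 (A) > 30 (E) > 6 (C)
Second-price: F pays D's bid of 47 ETH.

F pays 47 ETH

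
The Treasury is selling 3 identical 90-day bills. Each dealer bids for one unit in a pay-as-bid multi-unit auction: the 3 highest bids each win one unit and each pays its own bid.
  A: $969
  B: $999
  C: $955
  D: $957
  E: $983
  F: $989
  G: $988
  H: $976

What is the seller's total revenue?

Bids ranked high→low: 999 (B), 989 (F), 988 (G), 983 (E), 976 (H), …
The 3 highest are B, F, G.
Total revenue = 999 + 989 + 988 = $2,976.

Total revenue: $2,976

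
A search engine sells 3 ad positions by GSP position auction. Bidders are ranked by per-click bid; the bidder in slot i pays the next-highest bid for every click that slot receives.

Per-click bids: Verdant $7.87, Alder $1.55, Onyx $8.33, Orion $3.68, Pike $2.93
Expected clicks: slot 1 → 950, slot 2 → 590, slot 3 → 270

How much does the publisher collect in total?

Total revenue: $10438.80

Sorting advertisers: $8.33 (Onyx) > $7.87 (Verdant) > $3.68 (Orion) > $2.93 (Pike) > …
Slot 1: Onyx pays $7.87 × 950 = $7476.50
Slot 2: Verdant pays $3.68 × 590 = $2171.20
Slot 3: Orion pays $2.93 × 270 = $791.10
Total = $10438.80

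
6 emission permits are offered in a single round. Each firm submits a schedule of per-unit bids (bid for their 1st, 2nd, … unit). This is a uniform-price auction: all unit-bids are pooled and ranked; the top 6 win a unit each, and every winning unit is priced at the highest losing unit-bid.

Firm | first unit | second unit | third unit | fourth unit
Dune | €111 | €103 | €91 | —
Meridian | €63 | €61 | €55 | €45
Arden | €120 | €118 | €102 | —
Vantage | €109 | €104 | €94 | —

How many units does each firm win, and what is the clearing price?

Arden 2, Dune 2, Vantage 2; clearing price €102

Merging the schedules and taking the best 6: 120 (Arden-1), 118 (Arden-2), 111 (Dune-1), 109 (Vantage-1), 104 (Vantage-2), 103 (Dune-2)
Highest rejected unit-bid = €102.
Allocation: Arden 2, Dune 2, Vantage 2.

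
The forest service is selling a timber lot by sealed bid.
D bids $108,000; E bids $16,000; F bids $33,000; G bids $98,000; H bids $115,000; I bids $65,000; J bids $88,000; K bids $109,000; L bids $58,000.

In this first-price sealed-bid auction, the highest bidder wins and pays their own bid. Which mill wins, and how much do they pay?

H pays $115,000

Rule: the highest bidder wins and pays their own bid.
Bids ranked: 115,000 (H) > 109,000 (K) > 108,000 (D) > 98,000 (G) > 88,000 (J) > 65,000 (I) > …
H has the highest bid and pays exactly that: $115,000.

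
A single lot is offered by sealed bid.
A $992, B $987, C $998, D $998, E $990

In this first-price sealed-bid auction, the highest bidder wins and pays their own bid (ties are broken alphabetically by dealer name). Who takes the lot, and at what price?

C pays $998

Sorting bids: 998 (C) > 998 (D) > 992 (A) > 990 (E) > 987 (B)
Tie at $998 → C wins by tie-break.
C is highest → pays own bid, $998.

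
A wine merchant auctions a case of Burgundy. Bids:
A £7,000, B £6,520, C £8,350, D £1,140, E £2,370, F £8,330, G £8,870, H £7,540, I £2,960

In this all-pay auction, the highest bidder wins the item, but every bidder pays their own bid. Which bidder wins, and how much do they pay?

G pays £8,870

Sorting bids: 8,870 (G) > 8,350 (C) > 8,330 (F) > 7,540 (H) > 7,000 (A) > 6,520 (B) > …
G is highest and takes the item; every bidder forfeits their bid.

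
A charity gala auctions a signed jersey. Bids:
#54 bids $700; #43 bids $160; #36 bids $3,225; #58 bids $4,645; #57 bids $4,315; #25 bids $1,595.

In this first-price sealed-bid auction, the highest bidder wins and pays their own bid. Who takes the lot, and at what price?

#58 pays $4,645

First-price sealed-bid auction: the highest bidder wins and pays their own bid.
Bids ranked: 4,645 (#58) > 4,315 (#57) > 3,225 (#36) > 1,595 (#25) > 700 (#54) > 160 (#43)
#58 has the highest bid and pays exactly that: $4,645.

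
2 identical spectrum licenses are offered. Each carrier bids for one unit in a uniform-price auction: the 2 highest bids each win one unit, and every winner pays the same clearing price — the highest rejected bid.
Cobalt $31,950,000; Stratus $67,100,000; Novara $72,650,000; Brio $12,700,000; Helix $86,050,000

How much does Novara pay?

Sorting: 86,050,000 (Helix), 72,650,000 (Novara), 67,100,000 (Stratus), 31,950,000 (Cobalt), …
Top 2: Helix, Novara.
First losing bid is Stratus's $67,100,000, which sets the uniform price.
Novara wins → pays $67,100,000.

Novara pays $67,100,000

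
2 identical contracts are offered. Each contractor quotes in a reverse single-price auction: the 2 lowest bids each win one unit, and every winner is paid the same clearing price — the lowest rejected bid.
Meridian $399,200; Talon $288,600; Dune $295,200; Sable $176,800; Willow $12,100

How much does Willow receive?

Willow is paid $288,600

Ordering the bids: 12,100 (Willow), 176,800 (Sable), 288,600 (Talon), 295,200 (Dune), …
Winners (2 units): Willow, Sable.
First losing bid is Talon's $288,600, which sets the uniform price.
Willow wins → is paid $288,600.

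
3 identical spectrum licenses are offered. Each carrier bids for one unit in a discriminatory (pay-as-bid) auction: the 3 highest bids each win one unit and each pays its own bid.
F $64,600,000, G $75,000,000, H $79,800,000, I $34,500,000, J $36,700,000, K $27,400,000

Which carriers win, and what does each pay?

H $79,800,000, G $75,000,000, F $64,600,000

Sorting: 79,800,000 (H), 75,000,000 (G), 64,600,000 (F), 36,700,000 (J), 34,500,000 (I), …
The 3 highest are H, G, F.
Each winner pays its own bid: H $79,800,000, G $75,000,000, F $64,600,000.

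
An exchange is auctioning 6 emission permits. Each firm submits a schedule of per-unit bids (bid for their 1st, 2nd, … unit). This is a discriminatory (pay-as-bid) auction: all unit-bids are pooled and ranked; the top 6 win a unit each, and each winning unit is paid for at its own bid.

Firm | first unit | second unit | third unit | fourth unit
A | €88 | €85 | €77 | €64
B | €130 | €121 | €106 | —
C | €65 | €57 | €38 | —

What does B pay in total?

B pays €357

Merging the schedules and taking the best 6: 130 (B-1), 121 (B-2), 106 (B-3), 88 (A-1), 85 (A-2), 77 (A-3)
Next rejected bid: €65 (not a price — pay-as-bid).
B's winning unit-bids: 130 + 121 + 106 = €357.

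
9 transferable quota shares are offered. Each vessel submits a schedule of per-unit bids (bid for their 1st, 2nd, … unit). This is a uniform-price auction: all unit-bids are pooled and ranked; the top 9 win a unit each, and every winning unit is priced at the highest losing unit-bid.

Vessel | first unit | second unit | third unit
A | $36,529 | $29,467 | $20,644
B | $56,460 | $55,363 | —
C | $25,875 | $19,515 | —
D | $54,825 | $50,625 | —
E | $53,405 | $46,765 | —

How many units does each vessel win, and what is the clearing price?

Pooled unit-bids ranked (top 9): 56,460 (B-1), 55,363 (B-2), 54,825 (D-1), 53,405 (E-1), 50,625 (D-2), 46,765 (E-2), 36,529 (A-1), 29,467 (A-2), 25,875 (C-1)
The (k+1)-th unit-bid is $20,644.
Allocation: A 2, B 2, C 1, D 2, E 2.

A 2, B 2, C 1, D 2, E 2; clearing price $20,644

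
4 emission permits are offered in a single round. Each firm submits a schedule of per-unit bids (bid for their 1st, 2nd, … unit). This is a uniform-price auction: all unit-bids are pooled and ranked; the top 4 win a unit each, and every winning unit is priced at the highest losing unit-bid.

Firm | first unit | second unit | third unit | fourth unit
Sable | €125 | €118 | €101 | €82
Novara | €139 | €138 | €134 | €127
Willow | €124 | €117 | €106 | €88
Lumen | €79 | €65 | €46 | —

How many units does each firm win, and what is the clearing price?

Novara 4; clearing price €125

Pooled unit-bids ranked (top 4): 139 (Novara-1), 138 (Novara-2), 134 (Novara-3), 127 (Novara-4)
First bid not allocated: €125.
Allocation: Novara 4.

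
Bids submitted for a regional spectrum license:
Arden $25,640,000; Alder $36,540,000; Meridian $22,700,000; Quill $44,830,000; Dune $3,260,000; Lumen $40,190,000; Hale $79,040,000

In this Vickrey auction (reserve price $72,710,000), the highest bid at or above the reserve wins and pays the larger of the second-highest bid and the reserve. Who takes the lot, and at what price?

Hale pays $72,710,000

Rule: the highest bid at or above the reserve wins and pays the larger of the second-highest bid and the reserve.
Bids in order: 79,040,000 (Hale) > 44,830,000 (Quill) > 40,190,000 (Lumen) > 36,540,000 (Alder) > 25,640,000 (Arden) > 22,700,000 (Meridian) > …
Hale has the top bid at or above the reserve ($79,040,000).
max(second-highest $44,830,000, reserve $72,710,000) = $72,710,000.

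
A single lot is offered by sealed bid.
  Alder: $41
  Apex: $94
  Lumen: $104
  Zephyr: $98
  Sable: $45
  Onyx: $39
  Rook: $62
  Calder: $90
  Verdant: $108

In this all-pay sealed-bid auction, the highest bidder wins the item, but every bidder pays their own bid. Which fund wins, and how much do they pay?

All-pay sealed-bid auction: the highest bidder wins the item, but every bidder pays their own bid.
Bids in order: 108 (Verdant) > 104 (Lumen) > 98 (Zephyr) > 94 (Apex) > 90 (Calder) > 62 (Rook) > …
Verdant is highest and takes the item; every bidder forfeits their bid.

Verdant pays $108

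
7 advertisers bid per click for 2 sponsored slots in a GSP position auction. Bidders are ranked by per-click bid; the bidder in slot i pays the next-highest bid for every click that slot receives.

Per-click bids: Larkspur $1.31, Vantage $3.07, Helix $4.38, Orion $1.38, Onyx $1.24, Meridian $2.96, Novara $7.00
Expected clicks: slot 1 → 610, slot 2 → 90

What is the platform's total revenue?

Sorting advertisers: $7.00 (Novara) > $4.38 (Helix) > $3.07 (Vantage) > …
Slot 1: Novara pays $4.38 × 610 = $2671.80
Slot 2: Helix pays $3.07 × 90 = $276.30
Total = $2948.10

Total revenue: $2948.10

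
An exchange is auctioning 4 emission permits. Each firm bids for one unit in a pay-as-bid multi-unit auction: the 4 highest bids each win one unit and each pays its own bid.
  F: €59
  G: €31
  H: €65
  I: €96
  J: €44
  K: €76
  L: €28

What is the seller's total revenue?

Bids ranked high→low: 96 (I), 76 (K), 65 (H), 59 (F), 44 (J), 31 (G), …
The 4 highest are I, K, H, F.
Total revenue = 96 + 76 + 65 + 59 = €296.

Total revenue: €296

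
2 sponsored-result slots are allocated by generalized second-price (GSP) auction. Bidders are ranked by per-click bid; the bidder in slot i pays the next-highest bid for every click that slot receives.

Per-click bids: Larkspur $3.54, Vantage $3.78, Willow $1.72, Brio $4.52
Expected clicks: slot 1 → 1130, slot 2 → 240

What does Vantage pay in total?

Ranked by bid: $4.52 (Brio) > $3.78 (Vantage) > $3.54 (Larkspur) > …
Vantage holds slot 2 → pays next bid $3.54 × 240 clicks = $849.60.

Vantage pays $849.60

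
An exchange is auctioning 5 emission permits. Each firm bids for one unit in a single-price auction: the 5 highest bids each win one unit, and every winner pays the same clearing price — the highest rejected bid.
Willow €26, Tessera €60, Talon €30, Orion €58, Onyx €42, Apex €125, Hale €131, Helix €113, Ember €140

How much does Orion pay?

Ordering the bids: 140 (Ember), 131 (Hale), 125 (Apex), 113 (Helix), 60 (Tessera), 58 (Orion), 42 (Onyx), …
The 5 highest are Ember, Hale, Apex, Helix, Tessera.
Clearing price = highest rejected bid = €58.
Orion does not win → pays €0.

Orion pays €0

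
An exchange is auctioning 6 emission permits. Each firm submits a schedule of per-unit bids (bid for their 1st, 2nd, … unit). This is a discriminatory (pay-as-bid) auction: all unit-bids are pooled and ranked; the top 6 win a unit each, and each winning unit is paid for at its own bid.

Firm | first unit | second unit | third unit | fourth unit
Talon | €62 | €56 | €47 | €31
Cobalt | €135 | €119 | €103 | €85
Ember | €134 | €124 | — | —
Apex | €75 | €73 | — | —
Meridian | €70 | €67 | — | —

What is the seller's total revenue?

Total revenue: €700

All unit-bids, highest first — top 6: 135 (Cobalt-1), 134 (Ember-1), 124 (Ember-2), 119 (Cobalt-2), 103 (Cobalt-3), 85 (Cobalt-4)
Next rejected bid: €75 (not a price — pay-as-bid).
Each winning unit pays its own bid.
Revenue = 135 + 134 + 124 + 119 + 103 + 85 = €700.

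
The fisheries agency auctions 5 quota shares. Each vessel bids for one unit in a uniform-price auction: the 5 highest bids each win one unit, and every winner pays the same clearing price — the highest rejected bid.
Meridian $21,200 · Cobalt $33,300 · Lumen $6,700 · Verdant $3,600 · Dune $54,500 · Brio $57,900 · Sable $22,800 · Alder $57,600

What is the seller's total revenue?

Ordering the bids: 57,900 (Brio), 57,600 (Alder), 54,500 (Dune), 33,300 (Cobalt), 22,800 (Sable), 21,200 (Meridian), 6,700 (Lumen), …
The 5 highest are Brio, Alder, Dune, Cobalt, Sable.
Clearing price = highest rejected bid = $21,200.
Total revenue = 5 × $21,200 = $106,000.

Total revenue: $106,000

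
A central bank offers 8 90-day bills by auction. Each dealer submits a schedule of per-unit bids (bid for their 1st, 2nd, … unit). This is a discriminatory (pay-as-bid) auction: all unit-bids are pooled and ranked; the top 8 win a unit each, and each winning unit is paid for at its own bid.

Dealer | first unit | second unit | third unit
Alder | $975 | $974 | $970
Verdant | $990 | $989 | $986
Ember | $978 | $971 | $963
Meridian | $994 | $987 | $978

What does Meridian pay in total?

Pooled unit-bids ranked (top 8): 994 (Meridian-1), 990 (Verdant-1), 989 (Verdant-2), 987 (Meridian-2), 986 (Verdant-3), 978 (Ember-1), 978 (Meridian-3), 975 (Alder-1)
Next rejected bid: $974 (not a price — pay-as-bid).
Meridian's winning unit-bids: 994 + 987 + 978 = $2,959.

Meridian pays $2,959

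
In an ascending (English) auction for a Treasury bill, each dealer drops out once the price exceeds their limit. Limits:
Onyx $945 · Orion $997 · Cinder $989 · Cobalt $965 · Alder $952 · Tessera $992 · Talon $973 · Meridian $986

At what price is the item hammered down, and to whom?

Orion wins at $992

Rule: the price rises until one bidder remains; the winner pays the price at which the last rival dropped out.
Limits in order: 997 (Orion) > 992 (Tessera) > 989 (Cinder) > 986 (Meridian) > 973 (Talon) > 965 (Cobalt) > …
Bidding ends when Tessera exits at $992; Orion takes it.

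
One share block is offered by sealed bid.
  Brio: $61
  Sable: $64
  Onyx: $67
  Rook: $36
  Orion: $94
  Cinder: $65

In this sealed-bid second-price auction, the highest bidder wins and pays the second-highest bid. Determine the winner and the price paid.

Orion pays $67

Rule: the highest bidder wins and pays the second-highest bid.
Bids ranked: 94 (Orion) > 67 (Onyx) > 65 (Cinder) > 64 (Sable) > 61 (Brio) > 36 (Rook)
Orion wins with the highest bid; price is set by the runner-up at $67.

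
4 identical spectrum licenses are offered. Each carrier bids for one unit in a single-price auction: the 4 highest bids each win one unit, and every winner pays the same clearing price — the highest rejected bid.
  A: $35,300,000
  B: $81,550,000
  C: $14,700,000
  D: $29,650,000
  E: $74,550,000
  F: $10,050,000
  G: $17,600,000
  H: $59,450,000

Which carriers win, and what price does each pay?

Ordering the bids: 81,550,000 (B), 74,550,000 (E), 59,450,000 (H), 35,300,000 (A), 29,650,000 (D), 17,600,000 (G), …
The 4 highest are B, E, H, A.
Highest unsuccessful bid: $29,650,000 → clearing price.

B, E, H, A; each pays $29,650,000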